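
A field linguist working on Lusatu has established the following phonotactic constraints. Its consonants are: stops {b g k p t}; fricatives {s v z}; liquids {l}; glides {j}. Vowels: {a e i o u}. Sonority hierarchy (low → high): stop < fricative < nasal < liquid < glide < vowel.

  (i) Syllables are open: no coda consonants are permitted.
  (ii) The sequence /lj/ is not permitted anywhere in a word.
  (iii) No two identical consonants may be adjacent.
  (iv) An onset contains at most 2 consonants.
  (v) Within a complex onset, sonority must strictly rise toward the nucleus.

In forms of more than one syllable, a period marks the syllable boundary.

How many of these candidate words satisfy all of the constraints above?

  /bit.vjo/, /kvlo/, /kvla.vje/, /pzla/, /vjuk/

/bit.vjo/ — violates constraint (i): syllable 1 coda /t/ has 1 consonant (> 0) → phonotactically illegal
/kvlo/ — violates constraint (iv): syllable 1 onset /kvl/ has 3 consonants (> 2) → phonotactically illegal
/kvla.vje/ — violates constraint (iv): syllable 1 onset /kvl/ has 3 consonants (> 2) → phonotactically illegal
/pzla/ — violates constraint (iv): syllable 1 onset /pzl/ has 3 consonants (> 2) → phonotactically illegal
/vjuk/ — violates constraint (i): syllable 1 coda /k/ has 1 consonant (> 0) → phonotactically illegal
No form is phonotactically legal → 0.

0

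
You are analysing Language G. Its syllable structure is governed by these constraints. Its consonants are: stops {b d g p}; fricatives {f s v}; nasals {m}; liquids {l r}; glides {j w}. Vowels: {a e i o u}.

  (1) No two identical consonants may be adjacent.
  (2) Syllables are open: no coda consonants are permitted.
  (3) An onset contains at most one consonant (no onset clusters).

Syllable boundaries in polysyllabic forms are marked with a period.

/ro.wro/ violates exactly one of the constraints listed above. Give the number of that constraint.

3

/ro.wro/: syllable 2 onset /wr/ has 2 consonants (> 1).
This is a violation of constraint 3: "An onset contains at most one consonant (no onset clusters)."
The remaining constraints (1, 2) are satisfied.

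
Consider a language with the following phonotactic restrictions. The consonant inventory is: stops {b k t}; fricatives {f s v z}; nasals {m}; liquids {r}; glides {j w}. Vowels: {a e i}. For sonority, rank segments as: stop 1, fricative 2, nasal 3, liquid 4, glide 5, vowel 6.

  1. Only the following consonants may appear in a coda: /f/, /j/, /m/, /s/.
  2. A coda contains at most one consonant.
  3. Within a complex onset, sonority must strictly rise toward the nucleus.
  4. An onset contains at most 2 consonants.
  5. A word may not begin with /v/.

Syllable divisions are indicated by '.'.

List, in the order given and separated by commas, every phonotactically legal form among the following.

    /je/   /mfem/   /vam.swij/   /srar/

/je/ — σ1 onset /j/, coda /∅/ ok → phonotactically legal
/mfem/ — violates constraint 3: syllable 1 onset /mf/: /m/ (nasal, 3) → /f/ (fricative, 2) does not rise → phonotactically illegal
/vam.swij/ — violates constraint 5: word begins with /v/ → phonotactically illegal
/srar/ — violates constraint 1: syllable 1 coda contains /r/, which is not a licensed coda consonant → phonotactically illegal

/je/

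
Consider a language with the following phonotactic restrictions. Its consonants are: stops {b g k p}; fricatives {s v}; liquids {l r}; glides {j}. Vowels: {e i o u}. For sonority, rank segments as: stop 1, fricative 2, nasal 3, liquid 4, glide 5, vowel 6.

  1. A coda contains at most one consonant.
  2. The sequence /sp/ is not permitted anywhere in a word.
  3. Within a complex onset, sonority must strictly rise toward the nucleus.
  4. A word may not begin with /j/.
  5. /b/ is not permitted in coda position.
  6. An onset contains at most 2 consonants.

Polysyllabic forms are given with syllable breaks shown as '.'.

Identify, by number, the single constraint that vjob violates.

5

vjob: syllable 1 coda contains /b/.
This is a violation of constraint 5: "/b/ is not permitted in coda position."
The remaining constraints (1, 2, 3, 4, 6) are satisfied.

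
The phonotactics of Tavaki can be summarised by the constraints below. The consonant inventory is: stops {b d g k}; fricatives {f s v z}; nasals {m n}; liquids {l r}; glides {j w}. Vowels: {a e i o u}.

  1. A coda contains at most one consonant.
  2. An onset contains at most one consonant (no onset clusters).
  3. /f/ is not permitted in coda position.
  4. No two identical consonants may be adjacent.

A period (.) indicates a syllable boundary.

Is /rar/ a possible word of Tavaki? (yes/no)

/rar/ — σ1 onset /r/, coda /r/ ok → licit

yes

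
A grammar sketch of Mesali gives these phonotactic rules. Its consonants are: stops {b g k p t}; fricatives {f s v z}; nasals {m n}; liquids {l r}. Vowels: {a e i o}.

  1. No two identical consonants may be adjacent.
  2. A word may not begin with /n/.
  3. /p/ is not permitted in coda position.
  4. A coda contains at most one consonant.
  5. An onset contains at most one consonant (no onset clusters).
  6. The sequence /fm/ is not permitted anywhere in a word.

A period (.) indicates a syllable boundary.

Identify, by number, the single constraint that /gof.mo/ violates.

/gof.mo/: contains banned sequence /fm/.
This is a violation of constraint 6: "The sequence /fm/ is not permitted anywhere in a word."
The remaining constraints (1, 2, 3, 4, 5) are satisfied.

6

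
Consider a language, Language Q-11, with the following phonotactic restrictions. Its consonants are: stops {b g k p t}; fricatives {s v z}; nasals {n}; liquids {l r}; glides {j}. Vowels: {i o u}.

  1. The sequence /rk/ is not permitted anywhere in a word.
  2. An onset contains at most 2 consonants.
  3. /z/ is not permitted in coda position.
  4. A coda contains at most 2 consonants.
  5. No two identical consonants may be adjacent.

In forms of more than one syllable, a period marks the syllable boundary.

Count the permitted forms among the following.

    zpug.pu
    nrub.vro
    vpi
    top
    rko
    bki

5

zpug.pu — σ1 onset /zp/ (2C), coda /g/ ok; σ2 onset /p/, coda /∅/ ok → permitted
nrub.vro — σ1 onset /nr/ (2C), coda /b/ ok; σ2 onset /vr/ (2C), coda /∅/ ok → permitted
vpi — σ1 onset /vp/ (2C), coda /∅/ ok → permitted
top — σ1 onset /t/, coda /p/ ok → permitted
rko — violates constraint 1: contains banned sequence /rk/ → not permitted
bki — σ1 onset /bk/ (2C), coda /∅/ ok → permitted
Permitted: zpug.pu, nrub.vro, vpi, top, bki → 5.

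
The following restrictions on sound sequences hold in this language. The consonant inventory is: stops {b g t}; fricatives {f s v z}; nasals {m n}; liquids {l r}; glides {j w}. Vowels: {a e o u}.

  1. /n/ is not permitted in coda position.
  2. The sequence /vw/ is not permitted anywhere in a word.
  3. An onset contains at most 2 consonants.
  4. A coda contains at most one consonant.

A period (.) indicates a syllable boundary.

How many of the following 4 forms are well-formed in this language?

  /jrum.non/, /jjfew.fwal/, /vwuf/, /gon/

0

/jrum.non/ — violates constraint 1: syllable 2 coda contains /n/ → ill-formed
/jjfew.fwal/ — violates constraint 3: syllable 1 onset /jjf/ has 3 consonants (> 2) → ill-formed
/vwuf/ — violates constraint 2: contains banned sequence /vw/ → ill-formed
/gon/ — violates constraint 1: syllable 1 coda contains /n/ → ill-formed
No form is well-formed → 0.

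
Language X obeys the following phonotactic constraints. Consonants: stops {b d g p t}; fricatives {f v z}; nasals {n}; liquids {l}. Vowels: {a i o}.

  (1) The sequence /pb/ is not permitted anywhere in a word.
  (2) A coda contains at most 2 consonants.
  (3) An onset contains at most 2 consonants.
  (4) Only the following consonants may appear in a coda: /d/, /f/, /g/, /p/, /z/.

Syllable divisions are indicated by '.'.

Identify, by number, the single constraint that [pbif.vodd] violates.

[pbif.vodd]: contains banned sequence /pb/.
This is a violation of constraint 1: "The sequence /pb/ is not permitted anywhere in a word."
The remaining constraints (2, 3, 4) are satisfied.

1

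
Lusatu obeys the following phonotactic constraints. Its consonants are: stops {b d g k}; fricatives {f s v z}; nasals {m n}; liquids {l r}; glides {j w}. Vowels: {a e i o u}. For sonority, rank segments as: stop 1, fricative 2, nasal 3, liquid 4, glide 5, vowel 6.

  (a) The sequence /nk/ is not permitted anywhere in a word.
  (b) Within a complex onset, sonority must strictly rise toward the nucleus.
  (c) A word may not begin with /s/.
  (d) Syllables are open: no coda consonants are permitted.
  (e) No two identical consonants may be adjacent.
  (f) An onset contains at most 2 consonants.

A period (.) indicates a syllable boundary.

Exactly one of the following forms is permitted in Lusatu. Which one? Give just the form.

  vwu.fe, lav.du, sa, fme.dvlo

vwu.fe

vwu.fe — σ1 onset /vw/ (2→5 rises), coda /∅/ ok; σ2 onset /f/, coda /∅/ ok → permitted
lav.du — violates constraint (d): syllable 1 coda /v/ has 1 consonant (> 0) → not permitted
sa — violates constraint (c): word begins with /s/ → not permitted
fme.dvlo — violates constraint (f): syllable 2 onset /dvl/ has 3 consonants (> 2) → not permitted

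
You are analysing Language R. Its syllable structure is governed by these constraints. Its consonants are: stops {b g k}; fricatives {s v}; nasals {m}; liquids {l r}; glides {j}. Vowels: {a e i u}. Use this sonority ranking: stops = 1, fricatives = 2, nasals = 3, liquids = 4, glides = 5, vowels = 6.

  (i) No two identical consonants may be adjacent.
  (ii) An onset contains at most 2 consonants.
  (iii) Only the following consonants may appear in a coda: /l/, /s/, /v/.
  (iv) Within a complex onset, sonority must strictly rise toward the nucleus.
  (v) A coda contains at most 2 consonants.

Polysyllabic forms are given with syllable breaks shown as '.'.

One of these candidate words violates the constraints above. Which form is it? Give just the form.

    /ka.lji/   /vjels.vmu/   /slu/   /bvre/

/bvre/

/ka.lji/ — σ1 onset /k/, coda /∅/ ok; σ2 onset /lj/ (4→5 rises), coda /∅/ ok → permitted
/vjels.vmu/ — σ1 onset /vj/ (2→5 rises), coda /ls/ (2C) ok; σ2 onset /vm/ (2→3 rises), coda /∅/ ok → permitted
/slu/ — σ1 onset /sl/ (2→4 rises), coda /∅/ ok → permitted
/bvre/ — violates constraint (ii): syllable 1 onset /bvr/ has 3 consonants (> 2) → not permitted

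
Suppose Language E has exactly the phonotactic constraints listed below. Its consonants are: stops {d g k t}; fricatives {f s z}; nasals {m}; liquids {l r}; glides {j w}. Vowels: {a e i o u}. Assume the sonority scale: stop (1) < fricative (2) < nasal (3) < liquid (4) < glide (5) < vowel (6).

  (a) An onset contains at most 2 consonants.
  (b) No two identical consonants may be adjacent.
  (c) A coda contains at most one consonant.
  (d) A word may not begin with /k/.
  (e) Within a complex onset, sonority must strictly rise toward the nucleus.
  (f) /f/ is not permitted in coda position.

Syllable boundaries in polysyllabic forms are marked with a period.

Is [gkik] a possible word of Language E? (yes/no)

no

[gkik] — violates constraint (e): syllable 1 onset /gk/: /g/ (stop, 1) → /k/ (stop, 1) does not rise → not permitted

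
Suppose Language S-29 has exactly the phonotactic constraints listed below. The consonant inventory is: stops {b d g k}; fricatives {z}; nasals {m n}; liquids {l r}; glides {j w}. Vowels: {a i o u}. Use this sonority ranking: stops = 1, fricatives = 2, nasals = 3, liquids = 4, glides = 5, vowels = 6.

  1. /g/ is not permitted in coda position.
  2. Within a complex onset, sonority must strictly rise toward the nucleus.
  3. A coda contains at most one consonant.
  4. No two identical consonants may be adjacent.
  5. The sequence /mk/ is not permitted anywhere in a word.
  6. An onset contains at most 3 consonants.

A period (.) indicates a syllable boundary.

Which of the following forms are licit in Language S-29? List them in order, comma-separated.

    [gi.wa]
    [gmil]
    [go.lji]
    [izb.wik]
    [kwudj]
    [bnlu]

[gi.wa] — σ1 onset /g/, coda /∅/ ok; σ2 onset /w/, coda /∅/ ok → licit
[gmil] — σ1 onset /gm/ (1→3 rises), coda /l/ ok → licit
[go.lji] — σ1 onset /g/, coda /∅/ ok; σ2 onset /lj/ (4→5 rises), coda /∅/ ok → licit
[izb.wik] — violates constraint 3: syllable 1 coda /zb/ has 2 consonants (> 1) → illicit
[kwudj] — violates constraint 3: syllable 1 coda /dj/ has 2 consonants (> 1) → illicit
[bnlu] — σ1 onset /bnl/ (1→3→4 rises), coda /∅/ ok → licit

[gi.wa], [gmil], [go.lji], [bnlu]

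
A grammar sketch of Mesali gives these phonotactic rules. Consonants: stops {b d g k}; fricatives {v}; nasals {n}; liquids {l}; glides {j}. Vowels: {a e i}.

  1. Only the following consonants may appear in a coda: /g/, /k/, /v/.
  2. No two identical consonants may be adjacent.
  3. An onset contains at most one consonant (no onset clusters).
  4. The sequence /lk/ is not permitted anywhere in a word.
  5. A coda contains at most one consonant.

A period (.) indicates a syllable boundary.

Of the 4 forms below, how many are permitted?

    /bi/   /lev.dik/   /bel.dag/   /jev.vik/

/bi/ — σ1 onset /b/, coda /∅/ ok → permitted
/lev.dik/ — σ1 onset /l/, coda /v/ ok; σ2 onset /d/, coda /k/ ok → permitted
/bel.dag/ — violates constraint 1: syllable 1 coda contains /l/, which is not a licensed coda consonant → not permitted
/jev.vik/ — violates constraint 2: adjacent identical consonants /vv/ → not permitted
Permitted: /bi/, /lev.dik/ → 2.

2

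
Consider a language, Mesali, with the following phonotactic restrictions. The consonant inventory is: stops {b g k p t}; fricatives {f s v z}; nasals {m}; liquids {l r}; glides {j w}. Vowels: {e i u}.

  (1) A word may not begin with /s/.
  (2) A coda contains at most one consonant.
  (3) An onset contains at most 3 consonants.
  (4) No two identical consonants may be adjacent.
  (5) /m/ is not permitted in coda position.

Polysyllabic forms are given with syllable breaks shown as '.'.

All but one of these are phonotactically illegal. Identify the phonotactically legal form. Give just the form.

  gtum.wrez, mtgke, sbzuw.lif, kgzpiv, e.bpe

gtum.wrez — violates constraint 5: syllable 1 coda contains /m/ → phonotactically illegal
mtgke — violates constraint 3: syllable 1 onset /mtgk/ has 4 consonants (> 3) → phonotactically illegal
sbzuw.lif — violates constraint 1: word begins with /s/ → phonotactically illegal
kgzpiv — violates constraint 3: syllable 1 onset /kgzp/ has 4 consonants (> 3) → phonotactically illegal
e.bpe — σ1 onset /∅/, coda /∅/ ok; σ2 onset /bp/ (2C), coda /∅/ ok → phonotactically legal

e.bpe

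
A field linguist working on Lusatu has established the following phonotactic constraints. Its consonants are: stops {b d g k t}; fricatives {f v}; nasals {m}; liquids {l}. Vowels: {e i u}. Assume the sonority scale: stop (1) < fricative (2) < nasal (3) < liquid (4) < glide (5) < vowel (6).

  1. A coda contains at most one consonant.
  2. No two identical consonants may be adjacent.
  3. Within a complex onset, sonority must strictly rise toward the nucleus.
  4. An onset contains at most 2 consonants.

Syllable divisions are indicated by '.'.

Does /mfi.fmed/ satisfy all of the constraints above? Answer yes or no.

no

/mfi.fmed/ — violates constraint 3: syllable 1 onset /mf/: /m/ (nasal, 3) → /f/ (fricative, 2) does not rise → phonotactically illegal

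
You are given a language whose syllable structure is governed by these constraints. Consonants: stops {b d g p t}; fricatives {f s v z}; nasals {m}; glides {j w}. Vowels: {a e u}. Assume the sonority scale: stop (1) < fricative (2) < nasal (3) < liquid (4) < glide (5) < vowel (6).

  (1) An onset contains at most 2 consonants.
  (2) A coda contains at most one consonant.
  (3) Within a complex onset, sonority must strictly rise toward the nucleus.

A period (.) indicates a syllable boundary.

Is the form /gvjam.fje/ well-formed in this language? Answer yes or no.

/gvjam.fje/ — violates constraint 1: syllable 1 onset /gvj/ has 3 consonants (> 2) → ill-formed

no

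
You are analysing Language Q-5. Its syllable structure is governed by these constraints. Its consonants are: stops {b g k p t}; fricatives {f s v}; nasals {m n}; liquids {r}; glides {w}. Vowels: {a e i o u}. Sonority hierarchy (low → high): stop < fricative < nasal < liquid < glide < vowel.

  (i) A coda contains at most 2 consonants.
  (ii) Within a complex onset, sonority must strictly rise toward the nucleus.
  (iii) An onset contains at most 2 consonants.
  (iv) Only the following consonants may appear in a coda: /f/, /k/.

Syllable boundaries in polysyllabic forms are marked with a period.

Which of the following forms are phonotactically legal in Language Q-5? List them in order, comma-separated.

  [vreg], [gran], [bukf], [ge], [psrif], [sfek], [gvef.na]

[bukf], [ge], [gvef.na]

[vreg] — violates constraint (iv): syllable 1 coda contains /g/, which is not a licensed coda consonant → phonotactically illegal
[gran] — violates constraint (iv): syllable 1 coda contains /n/, which is not a licensed coda consonant → phonotactically illegal
[bukf] — σ1 onset /b/, coda /kf/ (2C) ok → phonotactically legal
[ge] — σ1 onset /g/, coda /∅/ ok → phonotactically legal
[psrif] — violates constraint (iii): syllable 1 onset /psr/ has 3 consonants (> 2) → phonotactically illegal
[sfek] — violates constraint (ii): syllable 1 onset /sf/: /s/ (fricative, 2) → /f/ (fricative, 2) does not rise → phonotactically illegal
[gvef.na] — σ1 onset /gv/ (1→2 rises), coda /f/ ok; σ2 onset /n/, coda /∅/ ok → phonotactically legal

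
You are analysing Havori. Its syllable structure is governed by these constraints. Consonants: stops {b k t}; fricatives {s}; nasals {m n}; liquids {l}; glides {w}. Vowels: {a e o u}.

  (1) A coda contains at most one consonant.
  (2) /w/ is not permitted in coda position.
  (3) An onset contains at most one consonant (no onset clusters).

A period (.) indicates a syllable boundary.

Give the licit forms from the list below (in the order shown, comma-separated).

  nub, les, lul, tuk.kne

nub — σ1 onset /n/, coda /b/ ok → licit
les — σ1 onset /l/, coda /s/ ok → licit
lul — σ1 onset /l/, coda /l/ ok → licit
tuk.kne — violates constraint 3: syllable 2 onset /kn/ has 2 consonants (> 1) → illicit

nub, les, lul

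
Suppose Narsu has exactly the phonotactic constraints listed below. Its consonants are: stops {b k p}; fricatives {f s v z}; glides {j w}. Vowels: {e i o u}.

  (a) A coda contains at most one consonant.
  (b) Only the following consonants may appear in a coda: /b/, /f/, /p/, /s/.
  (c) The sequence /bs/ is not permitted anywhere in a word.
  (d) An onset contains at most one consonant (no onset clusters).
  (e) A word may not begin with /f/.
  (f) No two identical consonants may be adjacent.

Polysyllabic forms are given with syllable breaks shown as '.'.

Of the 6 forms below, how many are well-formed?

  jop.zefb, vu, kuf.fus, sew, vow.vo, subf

jop.zefb — violates constraint (a): syllable 2 coda /fb/ has 2 consonants (> 1) → ill-formed
vu — σ1 onset /v/, coda /∅/ ok → well-formed
kuf.fus — violates constraint (f): adjacent identical consonants /ff/ → ill-formed
sew — violates constraint (b): syllable 1 coda contains /w/, which is not a licensed coda consonant → ill-formed
vow.vo — violates constraint (b): syllable 1 coda contains /w/, which is not a licensed coda consonant → ill-formed
subf — violates constraint (a): syllable 1 coda /bf/ has 2 consonants (> 1) → ill-formed
Well-formed: vu → 1.

1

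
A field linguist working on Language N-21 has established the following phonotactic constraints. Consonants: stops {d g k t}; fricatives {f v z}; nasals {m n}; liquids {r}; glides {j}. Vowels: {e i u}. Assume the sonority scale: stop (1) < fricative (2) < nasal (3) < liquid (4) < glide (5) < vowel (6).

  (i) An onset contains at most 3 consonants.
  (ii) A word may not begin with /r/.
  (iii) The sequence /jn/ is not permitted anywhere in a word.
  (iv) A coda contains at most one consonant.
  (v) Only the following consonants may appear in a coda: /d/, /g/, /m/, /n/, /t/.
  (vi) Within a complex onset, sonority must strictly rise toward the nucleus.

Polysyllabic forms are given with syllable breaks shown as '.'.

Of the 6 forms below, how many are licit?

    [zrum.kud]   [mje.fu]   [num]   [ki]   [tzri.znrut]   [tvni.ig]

6

[zrum.kud] — σ1 onset /zr/ (2→4 rises), coda /m/ ok; σ2 onset /k/, coda /d/ ok → licit
[mje.fu] — σ1 onset /mj/ (3→5 rises), coda /∅/ ok; σ2 onset /f/, coda /∅/ ok → licit
[num] — σ1 onset /n/, coda /m/ ok → licit
[ki] — σ1 onset /k/, coda /∅/ ok → licit
[tzri.znrut] — σ1 onset /tzr/ (1→2→4 rises), coda /∅/ ok; σ2 onset /znr/ (2→3→4 rises), coda /t/ ok → licit
[tvni.ig] — σ1 onset /tvn/ (1→2→3 rises), coda /∅/ ok; σ2 onset /∅/, coda /g/ ok → licit
Licit: [zrum.kud], [mje.fu], [num], [ki], [tzri.znrut], [tvni.ig] → 6.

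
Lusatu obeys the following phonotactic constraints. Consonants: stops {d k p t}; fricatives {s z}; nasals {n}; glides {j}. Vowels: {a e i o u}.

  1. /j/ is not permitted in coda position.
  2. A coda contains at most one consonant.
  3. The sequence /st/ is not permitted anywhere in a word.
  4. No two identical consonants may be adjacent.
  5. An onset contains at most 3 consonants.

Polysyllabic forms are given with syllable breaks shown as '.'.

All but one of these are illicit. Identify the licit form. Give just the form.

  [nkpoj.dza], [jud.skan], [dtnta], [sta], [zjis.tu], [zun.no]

[nkpoj.dza] — violates constraint 1: syllable 1 coda contains /j/ → illicit
[jud.skan] — σ1 onset /j/, coda /d/ ok; σ2 onset /sk/ (2C), coda /n/ ok → licit
[dtnta] — violates constraint 5: syllable 1 onset /dtnt/ has 4 consonants (> 3) → illicit
[sta] — violates constraint 3: contains banned sequence /st/ → illicit
[zjis.tu] — violates constraint 3: contains banned sequence /st/ → illicit
[zun.no] — violates constraint 4: adjacent identical consonants /nn/ → illicit

[jud.skan]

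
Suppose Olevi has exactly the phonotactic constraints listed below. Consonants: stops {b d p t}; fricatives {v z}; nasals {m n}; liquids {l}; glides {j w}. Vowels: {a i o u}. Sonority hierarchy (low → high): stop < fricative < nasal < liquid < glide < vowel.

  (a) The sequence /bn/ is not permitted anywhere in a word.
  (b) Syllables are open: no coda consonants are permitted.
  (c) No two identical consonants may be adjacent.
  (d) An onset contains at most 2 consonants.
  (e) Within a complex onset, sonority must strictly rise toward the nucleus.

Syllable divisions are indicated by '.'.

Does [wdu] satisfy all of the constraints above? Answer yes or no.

no

[wdu] — violates constraint (e): syllable 1 onset /wd/: /w/ (glide, 5) → /d/ (stop, 1) does not rise → phonotactically illegal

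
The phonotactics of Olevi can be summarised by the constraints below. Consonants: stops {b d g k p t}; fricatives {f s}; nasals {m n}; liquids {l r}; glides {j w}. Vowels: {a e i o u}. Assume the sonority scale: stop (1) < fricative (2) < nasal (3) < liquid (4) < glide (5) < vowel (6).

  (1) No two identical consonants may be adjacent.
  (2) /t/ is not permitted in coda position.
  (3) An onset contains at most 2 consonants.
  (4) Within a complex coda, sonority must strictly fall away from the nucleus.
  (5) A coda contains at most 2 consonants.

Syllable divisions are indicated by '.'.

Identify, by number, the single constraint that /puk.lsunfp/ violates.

5

/puk.lsunfp/: syllable 2 coda /nfp/ has 3 consonants (> 2).
This is a violation of constraint 5: "A coda contains at most 2 consonants."
The remaining constraints (1, 2, 3, 4) are satisfied.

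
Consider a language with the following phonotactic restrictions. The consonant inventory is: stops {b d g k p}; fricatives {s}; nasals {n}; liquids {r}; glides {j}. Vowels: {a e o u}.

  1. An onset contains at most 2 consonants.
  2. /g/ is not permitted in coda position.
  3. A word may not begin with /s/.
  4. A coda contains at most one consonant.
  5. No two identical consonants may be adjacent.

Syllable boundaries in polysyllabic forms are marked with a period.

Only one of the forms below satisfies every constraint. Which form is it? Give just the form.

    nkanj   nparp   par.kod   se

par.kod

nkanj — violates constraint 4: syllable 1 coda /nj/ has 2 consonants (> 1) → illicit
nparp — violates constraint 4: syllable 1 coda /rp/ has 2 consonants (> 1) → illicit
par.kod — σ1 onset /p/, coda /r/ ok; σ2 onset /k/, coda /d/ ok → licit
se — violates constraint 3: word begins with /s/ → illicit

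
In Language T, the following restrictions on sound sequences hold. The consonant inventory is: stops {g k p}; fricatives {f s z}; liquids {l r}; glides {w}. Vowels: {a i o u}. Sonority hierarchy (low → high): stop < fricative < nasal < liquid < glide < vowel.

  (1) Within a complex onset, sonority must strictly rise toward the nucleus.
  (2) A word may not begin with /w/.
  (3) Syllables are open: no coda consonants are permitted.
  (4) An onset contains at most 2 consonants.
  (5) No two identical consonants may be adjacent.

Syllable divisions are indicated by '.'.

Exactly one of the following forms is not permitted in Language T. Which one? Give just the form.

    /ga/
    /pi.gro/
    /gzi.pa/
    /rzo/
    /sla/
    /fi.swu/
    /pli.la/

/ga/ — σ1 onset /g/, coda /∅/ ok → permitted
/pi.gro/ — σ1 onset /p/, coda /∅/ ok; σ2 onset /gr/ (1→4 rises), coda /∅/ ok → permitted
/gzi.pa/ — σ1 onset /gz/ (1→2 rises), coda /∅/ ok; σ2 onset /p/, coda /∅/ ok → permitted
/rzo/ — violates constraint 1: syllable 1 onset /rz/: /r/ (liquid, 4) → /z/ (fricative, 2) does not rise → not permitted
/sla/ — σ1 onset /sl/ (2→4 rises), coda /∅/ ok → permitted
/fi.swu/ — σ1 onset /f/, coda /∅/ ok; σ2 onset /sw/ (2→5 rises), coda /∅/ ok → permitted
/pli.la/ — σ1 onset /pl/ (1→4 rises), coda /∅/ ok; σ2 onset /l/, coda /∅/ ok → permitted

/rzo/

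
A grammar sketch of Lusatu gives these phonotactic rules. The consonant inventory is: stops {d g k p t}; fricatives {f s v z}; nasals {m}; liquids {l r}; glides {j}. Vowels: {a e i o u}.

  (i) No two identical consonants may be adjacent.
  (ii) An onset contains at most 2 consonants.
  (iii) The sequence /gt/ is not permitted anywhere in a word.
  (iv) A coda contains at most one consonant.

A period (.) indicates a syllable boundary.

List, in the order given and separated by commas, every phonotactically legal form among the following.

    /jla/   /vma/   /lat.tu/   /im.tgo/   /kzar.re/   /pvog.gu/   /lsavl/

/jla/, /vma/, /im.tgo/

/jla/ — σ1 onset /jl/ (2C), coda /∅/ ok → phonotactically legal
/vma/ — σ1 onset /vm/ (2C), coda /∅/ ok → phonotactically legal
/lat.tu/ — violates constraint (i): adjacent identical consonants /tt/ → phonotactically illegal
/im.tgo/ — σ1 onset /∅/, coda /m/ ok; σ2 onset /tg/ (2C), coda /∅/ ok → phonotactically legal
/kzar.re/ — violates constraint (i): adjacent identical consonants /rr/ → phonotactically illegal
/pvog.gu/ — violates constraint (i): adjacent identical consonants /gg/ → phonotactically illegal
/lsavl/ — violates constraint (iv): syllable 1 coda /vl/ has 2 consonants (> 1) → phonotactically illegal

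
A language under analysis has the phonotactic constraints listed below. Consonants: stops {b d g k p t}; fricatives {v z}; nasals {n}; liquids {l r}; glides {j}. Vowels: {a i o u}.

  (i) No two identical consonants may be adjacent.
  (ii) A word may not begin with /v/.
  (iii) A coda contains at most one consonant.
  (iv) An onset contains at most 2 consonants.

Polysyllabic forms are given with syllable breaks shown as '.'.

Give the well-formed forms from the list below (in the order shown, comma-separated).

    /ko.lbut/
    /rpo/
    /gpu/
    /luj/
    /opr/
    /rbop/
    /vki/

/ko.lbut/ — σ1 onset /k/, coda /∅/ ok; σ2 onset /lb/ (2C), coda /t/ ok → well-formed
/rpo/ — σ1 onset /rp/ (2C), coda /∅/ ok → well-formed
/gpu/ — σ1 onset /gp/ (2C), coda /∅/ ok → well-formed
/luj/ — σ1 onset /l/, coda /j/ ok → well-formed
/opr/ — violates constraint (iii): syllable 1 coda /pr/ has 2 consonants (> 1) → ill-formed
/rbop/ — σ1 onset /rb/ (2C), coda /p/ ok → well-formed
/vki/ — violates constraint (ii): word begins with /v/ → ill-formed

/ko.lbut/, /rpo/, /gpu/, /luj/, /rbop/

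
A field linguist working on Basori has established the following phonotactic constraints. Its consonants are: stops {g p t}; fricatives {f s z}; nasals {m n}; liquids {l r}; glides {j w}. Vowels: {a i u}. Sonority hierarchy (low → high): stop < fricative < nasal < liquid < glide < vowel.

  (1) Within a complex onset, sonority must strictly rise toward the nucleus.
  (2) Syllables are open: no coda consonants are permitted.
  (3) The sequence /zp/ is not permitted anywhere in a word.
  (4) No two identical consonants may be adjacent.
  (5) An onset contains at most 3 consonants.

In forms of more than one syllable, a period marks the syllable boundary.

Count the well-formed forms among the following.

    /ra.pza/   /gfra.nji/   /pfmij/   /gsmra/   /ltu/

2

/ra.pza/ — σ1 onset /r/, coda /∅/ ok; σ2 onset /pz/ (1→2 rises), coda /∅/ ok → well-formed
/gfra.nji/ — σ1 onset /gfr/ (1→2→4 rises), coda /∅/ ok; σ2 onset /nj/ (3→5 rises), coda /∅/ ok → well-formed
/pfmij/ — violates constraint 2: syllable 1 coda /j/ has 1 consonant (> 0) → ill-formed
/gsmra/ — violates constraint 5: syllable 1 onset /gsmr/ has 4 consonants (> 3) → ill-formed
/ltu/ — violates constraint 1: syllable 1 onset /lt/: /l/ (liquid, 4) → /t/ (stop, 1) does not rise → ill-formed
Well-formed: /ra.pza/, /gfra.nji/ → 2.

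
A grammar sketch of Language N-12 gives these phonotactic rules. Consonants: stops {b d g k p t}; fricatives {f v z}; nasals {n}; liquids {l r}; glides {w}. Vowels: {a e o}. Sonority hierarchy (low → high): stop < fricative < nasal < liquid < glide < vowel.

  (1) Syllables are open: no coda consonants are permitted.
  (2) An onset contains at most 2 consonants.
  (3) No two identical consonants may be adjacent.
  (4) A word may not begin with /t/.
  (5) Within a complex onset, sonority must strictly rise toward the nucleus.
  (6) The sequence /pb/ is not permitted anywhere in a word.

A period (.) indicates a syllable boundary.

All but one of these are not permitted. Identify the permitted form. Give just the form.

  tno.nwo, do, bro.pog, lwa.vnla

tno.nwo — violates constraint 4: word begins with /t/ → not permitted
do — σ1 onset /d/, coda /∅/ ok → permitted
bro.pog — violates constraint 1: syllable 2 coda /g/ has 1 consonant (> 0) → not permitted
lwa.vnla — violates constraint 2: syllable 2 onset /vnl/ has 3 consonants (> 2) → not permitted

do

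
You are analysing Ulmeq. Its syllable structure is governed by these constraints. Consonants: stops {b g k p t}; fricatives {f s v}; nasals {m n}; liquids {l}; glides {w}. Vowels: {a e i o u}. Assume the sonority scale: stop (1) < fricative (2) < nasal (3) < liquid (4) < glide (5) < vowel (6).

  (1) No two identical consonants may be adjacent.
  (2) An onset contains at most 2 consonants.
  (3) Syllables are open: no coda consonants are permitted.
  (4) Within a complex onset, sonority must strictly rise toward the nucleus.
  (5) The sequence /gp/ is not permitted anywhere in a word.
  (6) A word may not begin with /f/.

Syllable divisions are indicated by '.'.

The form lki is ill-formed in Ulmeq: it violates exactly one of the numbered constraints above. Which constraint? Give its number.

lki: syllable 1 onset /lk/: /l/ (liquid, 4) → /k/ (stop, 1) does not rise.
This is a violation of constraint 4: "Within a complex onset, sonority must strictly rise toward the nucleus."
The remaining constraints (1, 2, 3, 5, 6) are satisfied.

4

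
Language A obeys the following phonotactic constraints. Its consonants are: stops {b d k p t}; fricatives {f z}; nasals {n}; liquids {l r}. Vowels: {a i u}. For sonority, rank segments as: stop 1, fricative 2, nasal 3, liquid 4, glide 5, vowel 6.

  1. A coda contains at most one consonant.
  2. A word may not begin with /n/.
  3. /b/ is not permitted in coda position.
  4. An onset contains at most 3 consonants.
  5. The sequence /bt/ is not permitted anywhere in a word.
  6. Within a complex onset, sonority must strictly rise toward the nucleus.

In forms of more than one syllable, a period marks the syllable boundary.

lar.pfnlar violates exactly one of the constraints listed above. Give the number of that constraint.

4

lar.pfnlar: syllable 2 onset /pfnl/ has 4 consonants (> 3).
This is a violation of constraint 4: "An onset contains at most 3 consonants."
The remaining constraints (1, 2, 3, 5, 6) are satisfied.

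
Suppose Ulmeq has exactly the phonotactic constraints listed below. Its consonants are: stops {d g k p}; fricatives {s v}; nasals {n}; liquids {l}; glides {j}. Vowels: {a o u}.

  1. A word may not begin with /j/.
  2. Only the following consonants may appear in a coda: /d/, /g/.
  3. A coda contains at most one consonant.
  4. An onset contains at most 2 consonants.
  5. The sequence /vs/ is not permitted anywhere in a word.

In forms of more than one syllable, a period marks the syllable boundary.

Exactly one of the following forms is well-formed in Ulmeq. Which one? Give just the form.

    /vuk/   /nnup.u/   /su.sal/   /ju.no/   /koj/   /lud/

/lud/

/vuk/ — violates constraint 2: syllable 1 coda contains /k/, which is not a licensed coda consonant → ill-formed
/nnup.u/ — violates constraint 2: syllable 1 coda contains /p/, which is not a licensed coda consonant → ill-formed
/su.sal/ — violates constraint 2: syllable 2 coda contains /l/, which is not a licensed coda consonant → ill-formed
/ju.no/ — violates constraint 1: word begins with /j/ → ill-formed
/koj/ — violates constraint 2: syllable 1 coda contains /j/, which is not a licensed coda consonant → ill-formed
/lud/ — σ1 onset /l/, coda /d/ ok → well-formed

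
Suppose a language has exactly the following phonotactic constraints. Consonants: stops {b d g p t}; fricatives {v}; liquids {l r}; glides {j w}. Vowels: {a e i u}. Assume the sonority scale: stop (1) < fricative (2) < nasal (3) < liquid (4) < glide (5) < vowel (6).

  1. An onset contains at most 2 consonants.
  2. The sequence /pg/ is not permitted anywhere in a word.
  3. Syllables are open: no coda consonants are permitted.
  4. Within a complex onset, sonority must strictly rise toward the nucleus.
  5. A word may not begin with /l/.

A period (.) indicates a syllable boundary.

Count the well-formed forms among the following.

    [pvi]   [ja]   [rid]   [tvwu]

[pvi] — σ1 onset /pv/ (1→2 rises), coda /∅/ ok → well-formed
[ja] — σ1 onset /j/, coda /∅/ ok → well-formed
[rid] — violates constraint 3: syllable 1 coda /d/ has 1 consonant (> 0) → ill-formed
[tvwu] — violates constraint 1: syllable 1 onset /tvw/ has 3 consonants (> 2) → ill-formed
Well-formed: [pvi], [ja] → 2.

2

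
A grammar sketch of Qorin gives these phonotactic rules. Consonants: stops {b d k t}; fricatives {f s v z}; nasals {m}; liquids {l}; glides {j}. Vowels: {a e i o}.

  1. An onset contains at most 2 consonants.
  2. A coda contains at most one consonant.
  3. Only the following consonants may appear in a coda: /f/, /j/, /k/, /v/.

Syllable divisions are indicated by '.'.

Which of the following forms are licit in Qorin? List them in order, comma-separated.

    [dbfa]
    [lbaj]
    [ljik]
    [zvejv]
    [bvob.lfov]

[dbfa] — violates constraint 1: syllable 1 onset /dbf/ has 3 consonants (> 2) → illicit
[lbaj] — σ1 onset /lb/ (2C), coda /j/ ok → licit
[ljik] — σ1 onset /lj/ (2C), coda /k/ ok → licit
[zvejv] — violates constraint 2: syllable 1 coda /jv/ has 2 consonants (> 1) → illicit
[bvob.lfov] — violates constraint 3: syllable 1 coda contains /b/, which is not a licensed coda consonant → illicit

[lbaj], [ljik]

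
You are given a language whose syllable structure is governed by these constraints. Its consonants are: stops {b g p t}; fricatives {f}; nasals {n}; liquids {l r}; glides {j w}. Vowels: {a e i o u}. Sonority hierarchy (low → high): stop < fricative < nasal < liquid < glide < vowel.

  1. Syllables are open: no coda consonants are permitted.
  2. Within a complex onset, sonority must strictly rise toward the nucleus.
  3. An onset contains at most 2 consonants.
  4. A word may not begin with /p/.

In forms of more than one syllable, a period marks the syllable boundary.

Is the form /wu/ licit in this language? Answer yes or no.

/wu/ — σ1 onset /w/, coda /∅/ ok → licit

yes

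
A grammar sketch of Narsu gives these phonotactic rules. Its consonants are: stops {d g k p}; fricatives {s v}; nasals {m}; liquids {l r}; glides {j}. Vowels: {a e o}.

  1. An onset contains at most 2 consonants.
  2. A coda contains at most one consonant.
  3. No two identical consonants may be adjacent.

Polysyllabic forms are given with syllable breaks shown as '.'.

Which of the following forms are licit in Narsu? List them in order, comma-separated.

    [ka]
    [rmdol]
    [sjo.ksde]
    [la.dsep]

[ka] — σ1 onset /k/, coda /∅/ ok → licit
[rmdol] — violates constraint 1: syllable 1 onset /rmd/ has 3 consonants (> 2) → illicit
[sjo.ksde] — violates constraint 1: syllable 2 onset /ksd/ has 3 consonants (> 2) → illicit
[la.dsep] — σ1 onset /l/, coda /∅/ ok; σ2 onset /ds/ (2C), coda /p/ ok → licit

[ka], [la.dsep]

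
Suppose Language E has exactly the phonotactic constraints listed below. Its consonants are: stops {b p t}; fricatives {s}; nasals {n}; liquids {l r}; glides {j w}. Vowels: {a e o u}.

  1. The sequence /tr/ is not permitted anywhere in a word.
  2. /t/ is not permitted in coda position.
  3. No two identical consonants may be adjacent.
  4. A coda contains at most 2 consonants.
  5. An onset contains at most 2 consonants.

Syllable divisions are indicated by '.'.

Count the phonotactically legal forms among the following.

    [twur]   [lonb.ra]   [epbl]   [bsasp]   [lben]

4

[twur] — σ1 onset /tw/ (2C), coda /r/ ok → phonotactically legal
[lonb.ra] — σ1 onset /l/, coda /nb/ (2C) ok; σ2 onset /r/, coda /∅/ ok → phonotactically legal
[epbl] — violates constraint 4: syllable 1 coda /pbl/ has 3 consonants (> 2) → phonotactically illegal
[bsasp] — σ1 onset /bs/ (2C), coda /sp/ (2C) ok → phonotactically legal
[lben] — σ1 onset /lb/ (2C), coda /n/ ok → phonotactically legal
Phonotactically legal: [twur], [lonb.ra], [bsasp], [lben] → 4.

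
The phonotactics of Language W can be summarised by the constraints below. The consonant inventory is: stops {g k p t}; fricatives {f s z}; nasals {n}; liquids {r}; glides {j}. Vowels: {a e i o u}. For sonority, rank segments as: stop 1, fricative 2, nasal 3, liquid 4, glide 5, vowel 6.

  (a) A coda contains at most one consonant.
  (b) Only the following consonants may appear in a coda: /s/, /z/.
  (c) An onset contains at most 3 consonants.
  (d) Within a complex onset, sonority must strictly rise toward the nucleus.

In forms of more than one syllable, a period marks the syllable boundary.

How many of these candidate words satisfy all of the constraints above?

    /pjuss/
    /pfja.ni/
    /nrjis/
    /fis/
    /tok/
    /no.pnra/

/pjuss/ — violates constraint (a): syllable 1 coda /ss/ has 2 consonants (> 1) → illicit
/pfja.ni/ — σ1 onset /pfj/ (1→2→5 rises), coda /∅/ ok; σ2 onset /n/, coda /∅/ ok → licit
/nrjis/ — σ1 onset /nrj/ (3→4→5 rises), coda /s/ ok → licit
/fis/ — σ1 onset /f/, coda /s/ ok → licit
/tok/ — violates constraint (b): syllable 1 coda contains /k/, which is not a licensed coda consonant → illicit
/no.pnra/ — σ1 onset /n/, coda /∅/ ok; σ2 onset /pnr/ (1→3→4 rises), coda /∅/ ok → licit
Licit: /pfja.ni/, /nrjis/, /fis/, /no.pnra/ → 4.

4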